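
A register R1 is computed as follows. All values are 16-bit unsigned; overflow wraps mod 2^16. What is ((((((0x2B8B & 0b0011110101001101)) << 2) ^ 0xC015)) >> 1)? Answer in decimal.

12824

0x2B8B = 0010101110001011
0b0011110101001101 = 0011110101001101
→ & → 0010100100001001 = 10505
→ << 2 (mod 2^16) → 1010010000100100 = 42020
0xC015 = 1100000000010101
→ ^ → 0110010000110001 = 25649
→ >> 1 → 0011001000011000 = 12824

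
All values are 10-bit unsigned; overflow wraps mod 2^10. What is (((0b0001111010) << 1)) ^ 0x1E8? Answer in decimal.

0b0001111010 = 0001111010
→ << 1 (mod 2^10) → 0011110100 = 244
0x1E8 = 0111101000
→ ^ → 0100011100 = 284

284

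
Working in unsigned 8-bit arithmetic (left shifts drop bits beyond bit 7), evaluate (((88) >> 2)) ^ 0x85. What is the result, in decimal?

88 = 01011000
→ >> 2 → 00010110 = 22
0x85 = 10000101
→ ^ → 10010011 = 147

147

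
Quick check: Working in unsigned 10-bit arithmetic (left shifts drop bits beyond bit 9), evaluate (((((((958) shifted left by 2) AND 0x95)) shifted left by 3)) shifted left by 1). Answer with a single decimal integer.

256

958 = 1110111110
→ shifted left by 2 (mod 2^10) → 1011111000 = 760
0x95 = 0010010101
→ AND → 0010010000 = 144
→ shifted left by 3 (mod 2^10) → 0010000000 = 128
→ shifted left by 1 (mod 2^10) → 0100000000 = 256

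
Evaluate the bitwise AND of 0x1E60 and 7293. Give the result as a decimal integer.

0x1E60 = 1111001100000
7293 = 1110001111101
AND → 1110001100000 = 7264

7264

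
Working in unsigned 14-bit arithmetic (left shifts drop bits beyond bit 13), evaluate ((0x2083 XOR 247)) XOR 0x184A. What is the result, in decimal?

0x2083 = 10000010000011
247 = 00000011110111
→ XOR → 10000001110100 = 8308
0x184A = 01100001001010
→ XOR → 11100000111110 = 14398

14398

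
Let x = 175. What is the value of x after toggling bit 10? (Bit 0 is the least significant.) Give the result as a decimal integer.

x = 000010101111
bit 10 is currently 0; toggle it via x ^ (1 << 10) = x ^ 1024
→ 010010101111 = 1199

1199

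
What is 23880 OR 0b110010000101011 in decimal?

23880 = 101110101001000
b = 110010000101011
 OR → 111110101101011 = 32107

32107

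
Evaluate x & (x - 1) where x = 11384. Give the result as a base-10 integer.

x = 10110001111000 = 11384
x - 1 = 10110001110111
AND   = 10110001110000 = 11376
(x & (x - 1) clears the lowest set bit of x.)

11376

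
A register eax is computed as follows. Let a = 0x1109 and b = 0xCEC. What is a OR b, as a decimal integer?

0x1109 = 1000100001001
0xCEC = 0110011101100
 OR → 1110111101101 = 7661

7661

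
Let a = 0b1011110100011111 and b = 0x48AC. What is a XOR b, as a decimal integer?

62899

a = 1011110100011111
0x48AC = 0100100010101100
XOR → 1111010110110011 = 62899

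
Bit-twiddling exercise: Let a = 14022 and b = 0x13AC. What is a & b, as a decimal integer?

4740

14022 = 11011011000110
0x13AC = 01001110101100
AND → 01001010000100 = 4740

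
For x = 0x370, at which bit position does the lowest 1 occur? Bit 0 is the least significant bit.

0x370 = 1101110000
Trailing zeros: 4, so the lowest set bit is bit 4 (value 16).

4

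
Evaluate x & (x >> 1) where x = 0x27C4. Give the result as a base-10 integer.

x = 10011111000100 = 10180
x>>1 = 01001111100010
AND  = 00001111000000 = 960
(x & (x >> 1) has a 1 wherever x has two consecutive 1 bits.)

960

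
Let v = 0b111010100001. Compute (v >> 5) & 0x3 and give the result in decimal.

v = 111010100001
Shift right by 5: 1110101
Mask low 2 bits: 01 = 1

1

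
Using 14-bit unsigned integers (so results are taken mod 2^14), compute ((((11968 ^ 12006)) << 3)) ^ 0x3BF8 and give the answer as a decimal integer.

15048

11968 = 10111011000000
12006 = 10111011100110
→ ^ → 00000000100110 = 38
→ << 3 (mod 2^14) → 00000100110000 = 304
0x3BF8 = 11101111111000
→ ^ → 11101011001000 = 15048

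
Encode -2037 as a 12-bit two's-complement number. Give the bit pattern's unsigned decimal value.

2037 in 12 bits: 011111110101
Invert: 100000001010
Add 1:  100000001011 = 2059
(Check: 2^12 - 2037 = 4096 - 2037 = 2059.)

2059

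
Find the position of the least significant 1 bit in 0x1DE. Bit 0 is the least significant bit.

1

0x1DE = 111011110
Trailing zeros: 1, so the lowest set bit is bit 1 (value 2).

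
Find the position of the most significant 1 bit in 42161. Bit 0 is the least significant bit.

42161 = 1010010010110001
The topmost 1 is at position 15 (since 2^15 = 32768 ≤ 42161 < 65536).

15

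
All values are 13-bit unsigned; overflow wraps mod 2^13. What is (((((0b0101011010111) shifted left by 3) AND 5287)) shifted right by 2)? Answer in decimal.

0b0101011010111 = 0101011010111
→ shifted left by 3 (mod 2^13) → 1011010111000 = 5816
5287 = 1010010100111
→ AND → 1010010100000 = 5280
→ shifted right by 2 → 0010100101000 = 1320

1320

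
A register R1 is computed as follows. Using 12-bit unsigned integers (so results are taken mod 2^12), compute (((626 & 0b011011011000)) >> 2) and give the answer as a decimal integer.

148

626 = 001001110010
0b011011011000 = 011011011000
→ & → 001001010000 = 592
→ >> 2 → 000010010100 = 148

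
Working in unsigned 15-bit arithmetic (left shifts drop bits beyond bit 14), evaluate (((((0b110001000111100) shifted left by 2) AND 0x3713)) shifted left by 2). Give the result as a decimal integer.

64

0b110001000111100 = 110001000111100
→ shifted left by 2 (mod 2^15) → 000100011110000 = 2288
0x3713 = 011011100010011
→ AND → 000000000010000 = 16
→ shifted left by 2 (mod 2^15) → 000000001000000 = 64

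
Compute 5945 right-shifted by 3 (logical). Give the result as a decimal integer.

5945 = 1011100111001
shift right by 3 → 0001011100111 = 743
(equivalently, floor(5945 / 8))

743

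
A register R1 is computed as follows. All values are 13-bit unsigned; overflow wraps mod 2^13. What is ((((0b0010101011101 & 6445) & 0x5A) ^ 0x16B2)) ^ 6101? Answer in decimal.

0b0010101011101 = 0010101011101
6445 = 1100100101101
→ & → 0000100001101 = 269
0x5A = 0000001011010
→ & → 0000000001000 = 8
0x16B2 = 1011010110010
→ ^ → 1011010111010 = 5818
6101 = 1011111010101
→ ^ → 0000101101111 = 367

367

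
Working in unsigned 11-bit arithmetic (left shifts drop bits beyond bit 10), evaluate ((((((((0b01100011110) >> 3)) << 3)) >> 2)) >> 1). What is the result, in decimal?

0b01100011110 = 01100011110
→ >> 3 → 00001100011 = 99
→ << 3 (mod 2^11) → 01100011000 = 792
→ >> 2 → 00011000110 = 198
→ >> 1 → 00001100011 = 99

99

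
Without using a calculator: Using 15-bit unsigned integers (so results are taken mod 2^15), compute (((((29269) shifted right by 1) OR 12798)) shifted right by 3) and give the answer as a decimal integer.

29269 = 111001001010101
→ shifted right by 1 → 011100100101010 = 14634
12798 = 011000111111110
→ OR → 011100111111110 = 14846
→ shifted right by 3 → 000011100111111 = 1855

1855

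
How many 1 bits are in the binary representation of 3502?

8

3502 = 110110101110
Count the 1s: 1 + 1 + 1 + 1 + 1 + 1 + 1 + 1 = 8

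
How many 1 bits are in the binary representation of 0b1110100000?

n = 1110100000
Count the 1s: 1 + 1 + 1 + 1 = 4

4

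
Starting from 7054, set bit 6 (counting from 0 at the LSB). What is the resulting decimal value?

7118

x = 001101110001110
bit 6 is currently 0; set it via x | (1 << 6) = x | 64
→ 001101111001110 = 7118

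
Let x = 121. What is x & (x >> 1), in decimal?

x = 1111001 = 121
x>>1 = 0111100
AND  = 0111000 = 56
(x & (x >> 1) has a 1 wherever x has two consecutive 1 bits.)

56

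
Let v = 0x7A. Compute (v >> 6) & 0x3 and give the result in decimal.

1

v = 0001111010
Shift right by 6: 0001
Mask low 2 bits: 01 = 1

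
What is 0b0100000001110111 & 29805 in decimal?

16485

a = 100000001110111
29805 = 111010001101101
AND → 100000001100101 = 16485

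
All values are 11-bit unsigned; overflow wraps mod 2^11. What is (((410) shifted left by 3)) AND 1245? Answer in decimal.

1232

410 = 00110011010
→ shifted left by 3 (mod 2^11) → 10011010000 = 1232
1245 = 10011011101
→ AND → 10011010000 = 1232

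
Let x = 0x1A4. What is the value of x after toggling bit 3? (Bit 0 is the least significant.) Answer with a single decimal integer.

428

x = 000110100100
bit 3 is currently 0; toggle it via x ^ (1 << 3) = x ^ 8
→ 000110101100 = 428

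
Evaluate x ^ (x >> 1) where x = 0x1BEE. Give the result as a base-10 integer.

x = 1101111101110 = 7150
x>>1 = 0110111110111
XOR  = 1011000011001 = 5657
(x ^ (x >> 1) gives the standard binary-reflected Gray code of x.)

5657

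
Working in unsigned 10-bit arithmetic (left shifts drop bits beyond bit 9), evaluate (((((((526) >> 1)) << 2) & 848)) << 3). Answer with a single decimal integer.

128

526 = 1000001110
→ >> 1 → 0100000111 = 263
→ << 2 (mod 2^10) → 0000011100 = 28
848 = 1101010000
→ & → 0000010000 = 16
→ << 3 (mod 2^10) → 0010000000 = 128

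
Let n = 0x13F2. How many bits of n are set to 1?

0x13F2 = 1001111110010
Count the 1s: 1 + 1 + 1 + 1 + 1 + 1 + 1 + 1 = 8

8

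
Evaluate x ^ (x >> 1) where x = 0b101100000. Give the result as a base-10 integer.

464

x = 101100000 = 352
x>>1 = 010110000
XOR  = 111010000 = 464
(x ^ (x >> 1) gives the standard binary-reflected Gray code of x.)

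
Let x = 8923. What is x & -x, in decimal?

x = 10001011011011 = 8923
-x (two's complement) = …01110100100101
AND   = 00000000000001 = 1
(x & -x isolates the lowest set bit of x.)

1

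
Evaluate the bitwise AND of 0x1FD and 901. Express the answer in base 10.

0x1FD = 0111111101
901 = 1110000101
AND → 0110000101 = 389

389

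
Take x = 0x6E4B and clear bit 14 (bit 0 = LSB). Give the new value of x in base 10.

x = 110111001001011
bit 14 is currently 1; clear it via x & ~(1 << 14) = x & ~16384
→ 010111001001011 = 11851

11851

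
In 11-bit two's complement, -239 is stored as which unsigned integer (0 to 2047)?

239 in 11 bits: 00011101111
Invert: 11100010000
Add 1:  11100010001 = 1809
(Check: 2^11 - 239 = 2048 - 239 = 1809.)

1809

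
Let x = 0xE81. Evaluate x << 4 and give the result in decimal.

59408

0xE81 = 0000111010000001
shift left by 4 → 1110100000010000 = 59408
(equivalently, 3713 × 2^4 = 3713 × 16)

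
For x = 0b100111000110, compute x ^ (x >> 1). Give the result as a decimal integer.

x = 100111000110 = 2502
x>>1 = 010011100011
XOR  = 110100100101 = 3365
(x ^ (x >> 1) gives the standard binary-reflected Gray code of x.)

3365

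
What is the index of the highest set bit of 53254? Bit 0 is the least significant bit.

53254 = 1101000000000110
The topmost 1 is at position 15 (since 2^15 = 32768 ≤ 53254 < 65536).

15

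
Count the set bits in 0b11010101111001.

n = 11010101111001
Count the 1s: 1 + 1 + 1 + 1 + 1 + 1 + 1 + 1 + 1 = 9

9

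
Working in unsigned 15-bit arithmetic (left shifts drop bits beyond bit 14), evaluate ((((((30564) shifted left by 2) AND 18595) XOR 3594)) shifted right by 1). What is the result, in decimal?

9029

30564 = 111011101100100
→ shifted left by 2 (mod 2^15) → 101110110010000 = 23952
18595 = 100100010100011
→ AND → 100100010000000 = 18560
3594 = 000111000001010
→ XOR → 100011010001010 = 18058
→ shifted right by 1 → 010001101000101 = 9029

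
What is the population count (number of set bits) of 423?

423 = 110100111
Count the 1s: 1 + 1 + 1 + 1 + 1 + 1 = 6

6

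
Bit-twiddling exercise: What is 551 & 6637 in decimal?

551 = 0001000100111
6637 = 1100111101101
AND → 0000000100101 = 37

37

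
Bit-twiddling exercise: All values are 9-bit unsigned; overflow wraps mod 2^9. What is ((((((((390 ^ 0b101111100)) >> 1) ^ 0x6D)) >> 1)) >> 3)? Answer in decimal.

390 = 110000110
0b101111100 = 101111100
→ ^ → 011111010 = 250
→ >> 1 → 001111101 = 125
0x6D = 001101101
→ ^ → 000010000 = 16
→ >> 1 → 000001000 = 8
→ >> 3 → 000000001 = 1

1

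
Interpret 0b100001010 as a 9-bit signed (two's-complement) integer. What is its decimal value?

pattern = 100001010 (MSB is 1 ⇒ negative)
Invert: 011110101, add 1 → 011110110 = 246, so the value is -246.
(Equivalently: 266 - 2^9 = 266 - 512 = -246.)

-246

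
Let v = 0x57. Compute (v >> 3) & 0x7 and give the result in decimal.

2

v = 00000001010111
Shift right by 3: 00000001010
Mask low 3 bits: 010 = 2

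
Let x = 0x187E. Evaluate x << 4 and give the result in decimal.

100320

0x187E = 00001100001111110
shift left by 4 → 11000011111100000 = 100320
(equivalently, 6270 × 2^4 = 6270 × 16)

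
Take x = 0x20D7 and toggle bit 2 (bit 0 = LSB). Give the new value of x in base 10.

8403

x = 10000011010111
bit 2 is currently 1; toggle it via x ^ (1 << 2) = x ^ 4
→ 10000011010011 = 8403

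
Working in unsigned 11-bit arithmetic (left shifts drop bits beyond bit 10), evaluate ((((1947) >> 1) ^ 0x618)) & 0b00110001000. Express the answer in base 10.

1947 = 11110011011
→ >> 1 → 01111001101 = 973
0x618 = 11000011000
→ ^ → 10111010101 = 1493
0b00110001000 = 00110001000
→ & → 00110000000 = 384

384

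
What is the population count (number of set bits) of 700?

6

700 = 1010111100
Count the 1s: 1 + 1 + 1 + 1 + 1 + 1 = 6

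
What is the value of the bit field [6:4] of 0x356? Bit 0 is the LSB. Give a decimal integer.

5

v = 01101010110
Shift right by 4: 0110101
Mask low 3 bits: 101 = 5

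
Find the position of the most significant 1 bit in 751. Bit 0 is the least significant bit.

9

751 = 1011101111
The topmost 1 is at position 9 (since 2^9 = 512 ≤ 751 < 1024).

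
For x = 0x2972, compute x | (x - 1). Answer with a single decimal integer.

x = 10100101110010 = 10610
x - 1 = 10100101110001
OR    = 10100101110011 = 10611
(x | (x - 1) sets all bits below the lowest set bit.)

10611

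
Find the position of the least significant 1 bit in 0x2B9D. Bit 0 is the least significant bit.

0x2B9D = 10101110011101
Trailing zeros: 0, so the lowest set bit is bit 0 (value 1).

0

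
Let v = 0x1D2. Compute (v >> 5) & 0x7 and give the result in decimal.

v = 111010010
Shift right by 5: 1110
Mask low 3 bits: 110 = 6

6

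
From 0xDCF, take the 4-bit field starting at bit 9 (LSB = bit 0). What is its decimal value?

6

v = 0110111001111
Shift right by 9: 0110
Mask low 4 bits: 0110 = 6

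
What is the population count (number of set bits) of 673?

673 = 1010100001
Count the 1s: 1 + 1 + 1 + 1 = 4

4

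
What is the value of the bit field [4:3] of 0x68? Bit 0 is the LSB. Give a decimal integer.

1

v = 001101000
Shift right by 3: 001101
Mask low 2 bits: 01 = 1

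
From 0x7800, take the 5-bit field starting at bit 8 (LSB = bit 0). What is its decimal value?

v = 0111100000000000
Shift right by 8: 01111000
Mask low 5 bits: 11000 = 24

24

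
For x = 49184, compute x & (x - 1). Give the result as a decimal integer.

49152

x = 1100000000100000 = 49184
x - 1 = 1100000000011111
AND   = 1100000000000000 = 49152
(x & (x - 1) clears the lowest set bit of x.)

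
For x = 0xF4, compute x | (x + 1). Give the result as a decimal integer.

245

x = 11110100 = 244
x + 1 = 11110101
OR    = 11110101 = 245
(x | (x + 1) sets the lowest cleared bit.)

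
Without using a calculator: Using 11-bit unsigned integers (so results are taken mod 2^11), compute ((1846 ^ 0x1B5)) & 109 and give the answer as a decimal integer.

1

1846 = 11100110110
0x1B5 = 00110110101
→ ^ → 11010000011 = 1667
109 = 00001101101
→ & → 00000000001 = 1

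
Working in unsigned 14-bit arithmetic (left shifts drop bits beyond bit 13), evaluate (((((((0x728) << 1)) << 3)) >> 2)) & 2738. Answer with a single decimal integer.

2208

0x728 = 00011100101000
→ << 1 (mod 2^14) → 00111001010000 = 3664
→ << 3 (mod 2^14) → 11001010000000 = 12928
→ >> 2 → 00110010100000 = 3232
2738 = 00101010110010
→ & → 00100010100000 = 2208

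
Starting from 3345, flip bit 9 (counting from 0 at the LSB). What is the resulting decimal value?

3857

x = 110100010001
bit 9 is currently 0; toggle it via x ^ (1 << 9) = x ^ 512
→ 111100010001 = 3857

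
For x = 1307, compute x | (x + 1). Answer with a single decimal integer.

x = 10100011011 = 1307
x + 1 = 10100011100
OR    = 10100011111 = 1311
(x | (x + 1) sets the lowest cleared bit.)

1311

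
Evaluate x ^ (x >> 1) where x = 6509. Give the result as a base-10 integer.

5595

x = 1100101101101 = 6509
x>>1 = 0110010110110
XOR  = 1010111011011 = 5595
(x ^ (x >> 1) gives the standard binary-reflected Gray code of x.)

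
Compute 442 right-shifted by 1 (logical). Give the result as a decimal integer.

221

442 = 110111010
shift right by 1 → 011011101 = 221
(equivalently, floor(442 / 2))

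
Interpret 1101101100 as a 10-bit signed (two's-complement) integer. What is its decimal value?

-148

pattern = 1101101100 (MSB is 1 ⇒ negative)
Invert: 0010010011, add 1 → 0010010100 = 148, so the value is -148.
(Equivalently: 876 - 2^10 = 876 - 1024 = -148.)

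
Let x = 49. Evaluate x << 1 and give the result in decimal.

49 = 0110001
shift left by 1 → 1100010 = 98
(equivalently, 49 × 2^1 = 49 × 2)

98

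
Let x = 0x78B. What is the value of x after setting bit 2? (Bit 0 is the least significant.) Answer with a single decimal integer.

1935

x = 011110001011
bit 2 is currently 0; set it via x | (1 << 2) = x | 4
→ 011110001111 = 1935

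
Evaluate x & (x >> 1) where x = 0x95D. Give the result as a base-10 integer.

x = 100101011101 = 2397
x>>1 = 010010101110
AND  = 000000001100 = 12
(x & (x >> 1) has a 1 wherever x has two consecutive 1 bits.)

12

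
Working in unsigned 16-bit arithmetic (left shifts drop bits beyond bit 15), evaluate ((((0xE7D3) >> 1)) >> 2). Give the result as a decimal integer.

0xE7D3 = 1110011111010011
→ >> 1 → 0111001111101001 = 29673
→ >> 2 → 0001110011111010 = 7418

7418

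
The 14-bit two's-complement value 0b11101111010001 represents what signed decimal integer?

pattern = 11101111010001 (MSB is 1 ⇒ negative)
Invert: 00010000101110, add 1 → 00010000101111 = 1071, so the value is -1071.
(Equivalently: 15313 - 2^14 = 15313 - 16384 = -1071.)

-1071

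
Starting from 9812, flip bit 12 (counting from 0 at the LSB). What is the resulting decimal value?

13908

x = 10011001010100
bit 12 is currently 0; toggle it via x ^ (1 << 12) = x ^ 4096
→ 11011001010100 = 13908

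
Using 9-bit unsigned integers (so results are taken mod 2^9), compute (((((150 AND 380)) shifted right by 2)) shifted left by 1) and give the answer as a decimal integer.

150 = 010010110
380 = 101111100
→ AND → 000010100 = 20
→ shifted right by 2 → 000000101 = 5
→ shifted left by 1 (mod 2^9) → 000001010 = 10

10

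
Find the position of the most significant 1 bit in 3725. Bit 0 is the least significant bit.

3725 = 111010001101
The topmost 1 is at position 11 (since 2^11 = 2048 ≤ 3725 < 4096).

11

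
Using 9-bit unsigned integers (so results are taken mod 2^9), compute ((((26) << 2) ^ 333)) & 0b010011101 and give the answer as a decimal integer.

26 = 000011010
→ << 2 (mod 2^9) → 001101000 = 104
333 = 101001101
→ ^ → 100100101 = 293
0b010011101 = 010011101
→ & → 000000101 = 5

5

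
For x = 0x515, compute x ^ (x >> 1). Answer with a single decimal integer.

1951

x = 10100010101 = 1301
x>>1 = 01010001010
XOR  = 11110011111 = 1951
(x ^ (x >> 1) gives the standard binary-reflected Gray code of x.)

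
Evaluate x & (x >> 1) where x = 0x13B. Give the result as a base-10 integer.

x = 100111011 = 315
x>>1 = 010011101
AND  = 000011001 = 25
(x & (x >> 1) has a 1 wherever x has two consecutive 1 bits.)

25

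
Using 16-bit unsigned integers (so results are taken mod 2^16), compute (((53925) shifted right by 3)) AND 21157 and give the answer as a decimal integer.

53925 = 1101001010100101
→ shifted right by 3 → 0001101001010100 = 6740
21157 = 0101001010100101
→ AND → 0001001000000100 = 4612

4612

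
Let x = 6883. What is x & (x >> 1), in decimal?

2145

x = 1101011100011 = 6883
x>>1 = 0110101110001
AND  = 0100001100001 = 2145
(x & (x >> 1) has a 1 wherever x has two consecutive 1 bits.)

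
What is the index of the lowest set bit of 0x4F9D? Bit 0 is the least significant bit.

0

0x4F9D = 100111110011101
Trailing zeros: 0, so the lowest set bit is bit 0 (value 1).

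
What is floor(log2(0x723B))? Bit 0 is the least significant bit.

0x723B = 111001000111011
The topmost 1 is at position 14 (since 2^14 = 16384 ≤ 29243 < 32768).

14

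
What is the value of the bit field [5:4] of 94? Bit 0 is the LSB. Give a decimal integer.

1

v = 01011110
Shift right by 4: 0101
Mask low 2 bits: 01 = 1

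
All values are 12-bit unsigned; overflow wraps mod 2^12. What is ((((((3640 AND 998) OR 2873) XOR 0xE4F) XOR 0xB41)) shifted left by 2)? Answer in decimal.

3640 = 111000111000
998 = 001111100110
→ AND → 001000100000 = 544
2873 = 101100111001
→ OR → 101100111001 = 2873
0xE4F = 111001001111
→ XOR → 010101110110 = 1398
0xB41 = 101101000001
→ XOR → 111000110111 = 3639
→ shifted left by 2 (mod 2^12) → 100011011100 = 2268

2268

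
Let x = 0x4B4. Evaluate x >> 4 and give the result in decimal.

0x4B4 = 10010110100
shift right by 4 → 00001001011 = 75
(equivalently, floor(1204 / 16))

75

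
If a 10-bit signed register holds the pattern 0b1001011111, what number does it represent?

pattern = 1001011111 (MSB is 1 ⇒ negative)
Invert: 0110100000, add 1 → 0110100001 = 417, so the value is -417.
(Equivalently: 607 - 2^10 = 607 - 1024 = -417.)

-417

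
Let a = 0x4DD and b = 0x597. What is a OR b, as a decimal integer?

0x4DD = 10011011101
0x597 = 10110010111
 OR → 10111011111 = 1503

1503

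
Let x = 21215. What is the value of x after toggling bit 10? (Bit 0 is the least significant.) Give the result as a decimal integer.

x = 101001011011111
bit 10 is currently 0; toggle it via x ^ (1 << 10) = x ^ 1024
→ 101011011011111 = 22239

22239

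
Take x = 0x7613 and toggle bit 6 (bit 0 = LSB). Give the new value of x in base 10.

x = 111011000010011
bit 6 is currently 0; toggle it via x ^ (1 << 6) = x ^ 64
→ 111011001010011 = 30291

30291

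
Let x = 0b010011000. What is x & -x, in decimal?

8

x = 10011000 = 152
-x (two's complement) = …01101000
AND   = 00001000 = 8
(x & -x isolates the lowest set bit of x.)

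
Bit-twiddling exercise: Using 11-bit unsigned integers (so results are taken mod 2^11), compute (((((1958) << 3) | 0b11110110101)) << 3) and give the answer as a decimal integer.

1448

1958 = 11110100110
→ << 3 (mod 2^11) → 10100110000 = 1328
0b11110110101 = 11110110101
→ | → 11110110101 = 1973
→ << 3 (mod 2^11) → 10110101000 = 1448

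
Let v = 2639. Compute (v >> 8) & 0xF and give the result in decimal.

10

v = 101001001111
Shift right by 8: 1010
Mask low 4 bits: 1010 = 10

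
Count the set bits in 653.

5

653 = 1010001101
Count the 1s: 1 + 1 + 1 + 1 + 1 = 5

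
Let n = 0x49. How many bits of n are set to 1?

3

0x49 = 1001001
Count the 1s: 1 + 1 + 1 = 3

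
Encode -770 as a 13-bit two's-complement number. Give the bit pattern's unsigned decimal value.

7422

770 in 13 bits: 0001100000010
Invert: 1110011111101
Add 1:  1110011111110 = 7422
(Check: 2^13 - 770 = 8192 - 770 = 7422.)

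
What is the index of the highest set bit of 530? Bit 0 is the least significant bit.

530 = 1000010010
The topmost 1 is at position 9 (since 2^9 = 512 ≤ 530 < 1024).

9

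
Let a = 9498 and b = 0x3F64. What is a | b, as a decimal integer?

16254

9498 = 10010100011010
0x3F64 = 11111101100100
 OR → 11111101111110 = 16254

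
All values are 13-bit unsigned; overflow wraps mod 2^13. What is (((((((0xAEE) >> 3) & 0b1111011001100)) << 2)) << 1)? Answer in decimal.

0xAEE = 0101011101110
→ >> 3 → 0000101011101 = 349
0b1111011001100 = 1111011001100
→ & → 0000001001100 = 76
→ << 2 (mod 2^13) → 0000100110000 = 304
→ << 1 (mod 2^13) → 0001001100000 = 608

608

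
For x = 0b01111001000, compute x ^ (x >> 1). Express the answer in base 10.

x = 1111001000 = 968
x>>1 = 0111100100
XOR  = 1000101100 = 556
(x ^ (x >> 1) gives the standard binary-reflected Gray code of x.)

556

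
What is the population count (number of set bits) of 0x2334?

6

0x2334 = 10001100110100
Count the 1s: 1 + 1 + 1 + 1 + 1 + 1 = 6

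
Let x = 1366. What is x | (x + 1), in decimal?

x = 10101010110 = 1366
x + 1 = 10101010111
OR    = 10101010111 = 1367
(x | (x + 1) sets the lowest cleared bit.)

1367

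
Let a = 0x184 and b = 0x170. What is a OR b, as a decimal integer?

0x184 = 110000100
0x170 = 101110000
 OR → 111110100 = 500

500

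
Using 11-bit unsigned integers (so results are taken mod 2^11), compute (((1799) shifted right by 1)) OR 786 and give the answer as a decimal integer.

915

1799 = 11100000111
→ shifted right by 1 → 01110000011 = 899
786 = 01100010010
→ OR → 01110010011 = 915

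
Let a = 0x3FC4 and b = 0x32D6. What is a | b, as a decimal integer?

0x3FC4 = 11111111000100
0x32D6 = 11001011010110
 OR → 11111111010110 = 16342

16342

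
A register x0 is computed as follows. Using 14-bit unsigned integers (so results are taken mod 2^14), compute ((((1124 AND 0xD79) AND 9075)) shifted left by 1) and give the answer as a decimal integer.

192

1124 = 00010001100100
0xD79 = 00110101111001
→ AND → 00010001100000 = 1120
9075 = 10001101110011
→ AND → 00000001100000 = 96
→ shifted left by 1 (mod 2^14) → 00000011000000 = 192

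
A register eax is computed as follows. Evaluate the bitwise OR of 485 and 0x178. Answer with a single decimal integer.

509

485 = 111100101
0x178 = 101111000
 OR → 111111101 = 509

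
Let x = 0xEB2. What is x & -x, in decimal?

x = 111010110010 = 3762
-x (two's complement) = …000101001110
AND   = 000000000010 = 2
(x & -x isolates the lowest set bit of x.)

2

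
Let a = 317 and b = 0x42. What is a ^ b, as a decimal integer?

383

317 = 100111101
0x42 = 001000010
XOR → 101111111 = 383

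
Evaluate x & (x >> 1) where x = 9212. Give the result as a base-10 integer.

508

x = 10001111111100 = 9212
x>>1 = 01000111111110
AND  = 00000111111100 = 508
(x & (x >> 1) has a 1 wherever x has two consecutive 1 bits.)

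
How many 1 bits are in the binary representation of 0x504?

3

0x504 = 10100000100
Count the 1s: 1 + 1 + 1 = 3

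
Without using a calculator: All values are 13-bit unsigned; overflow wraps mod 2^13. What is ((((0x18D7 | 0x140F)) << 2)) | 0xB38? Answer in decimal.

7036

0x18D7 = 1100011010111
0x140F = 1010000001111
→ | → 1110011011111 = 7391
→ << 2 (mod 2^13) → 1001101111100 = 4988
0xB38 = 0101100111000
→ | → 1101101111100 = 7036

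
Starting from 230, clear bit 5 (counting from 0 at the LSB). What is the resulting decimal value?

198

x = 11100110
bit 5 is currently 1; clear it via x & ~(1 << 5) = x & ~32
→ 11000110 = 198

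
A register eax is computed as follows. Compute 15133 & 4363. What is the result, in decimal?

15133 = 11101100011101
4363 = 01000100001011
AND → 01000100001001 = 4361

4361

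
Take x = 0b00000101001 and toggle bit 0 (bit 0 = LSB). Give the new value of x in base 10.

x = 00000101001
bit 0 is currently 1; toggle it via x ^ (1 << 0) = x ^ 1
→ 00000101000 = 40

40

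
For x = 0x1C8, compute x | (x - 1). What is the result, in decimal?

x = 111001000 = 456
x - 1 = 111000111
OR    = 111001111 = 463
(x | (x - 1) sets all bits below the lowest set bit.)

463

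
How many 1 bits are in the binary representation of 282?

4

282 = 100011010
Count the 1s: 1 + 1 + 1 + 1 = 4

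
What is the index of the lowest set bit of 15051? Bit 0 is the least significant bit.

15051 = 11101011001011
Trailing zeros: 0, so the lowest set bit is bit 0 (value 1).

0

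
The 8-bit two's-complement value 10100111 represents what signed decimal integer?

pattern = 10100111 (MSB is 1 ⇒ negative)
Invert: 01011000, add 1 → 01011001 = 89, so the value is -89.
(Equivalently: 167 - 2^8 = 167 - 256 = -89.)

-89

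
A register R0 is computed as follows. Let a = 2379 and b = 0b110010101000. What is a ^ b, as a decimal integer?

1507

2379 = 100101001011
b = 110010101000
XOR → 010111100011 = 1507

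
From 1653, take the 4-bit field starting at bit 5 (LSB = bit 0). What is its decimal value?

v = 11001110101
Shift right by 5: 110011
Mask low 4 bits: 0011 = 3

3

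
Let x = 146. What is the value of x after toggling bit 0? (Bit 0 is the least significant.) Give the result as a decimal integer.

147

x = 10010010
bit 0 is currently 0; toggle it via x ^ (1 << 0) = x ^ 1
→ 10010011 = 147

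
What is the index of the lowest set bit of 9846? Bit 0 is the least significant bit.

1

9846 = 10011001110110
Trailing zeros: 1, so the lowest set bit is bit 1 (value 2).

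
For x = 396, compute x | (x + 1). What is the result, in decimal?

x = 110001100 = 396
x + 1 = 110001101
OR    = 110001101 = 397
(x | (x + 1) sets the lowest cleared bit.)

397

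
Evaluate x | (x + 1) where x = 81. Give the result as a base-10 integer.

83

x = 1010001 = 81
x + 1 = 1010010
OR    = 1010011 = 83
(x | (x + 1) sets the lowest cleared bit.)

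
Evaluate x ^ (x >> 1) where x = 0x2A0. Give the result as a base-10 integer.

x = 1010100000 = 672
x>>1 = 0101010000
XOR  = 1111110000 = 1008
(x ^ (x >> 1) gives the standard binary-reflected Gray code of x.)

1008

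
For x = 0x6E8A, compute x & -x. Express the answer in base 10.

x = 110111010001010 = 28298
-x (two's complement) = …001000101110110
AND   = 000000000000010 = 2
(x & -x isolates the lowest set bit of x.)

2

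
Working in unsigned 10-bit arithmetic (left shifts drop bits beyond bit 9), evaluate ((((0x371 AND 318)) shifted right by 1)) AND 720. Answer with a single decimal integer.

0x371 = 1101110001
318 = 0100111110
→ AND → 0100110000 = 304
→ shifted right by 1 → 0010011000 = 152
720 = 1011010000
→ AND → 0010010000 = 144

144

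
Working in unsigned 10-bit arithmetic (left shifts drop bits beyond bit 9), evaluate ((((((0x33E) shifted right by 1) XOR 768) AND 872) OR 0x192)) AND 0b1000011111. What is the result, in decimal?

538

0x33E = 1100111110
→ shifted right by 1 → 0110011111 = 415
768 = 1100000000
→ XOR → 1010011111 = 671
872 = 1101101000
→ AND → 1000001000 = 520
0x192 = 0110010010
→ OR → 1110011010 = 922
0b1000011111 = 1000011111
→ AND → 1000011010 = 538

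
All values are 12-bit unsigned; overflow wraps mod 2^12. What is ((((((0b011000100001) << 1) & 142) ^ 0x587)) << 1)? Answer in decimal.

0b011000100001 = 011000100001
→ << 1 (mod 2^12) → 110001000010 = 3138
142 = 000010001110
→ & → 000000000010 = 2
0x587 = 010110000111
→ ^ → 010110000101 = 1413
→ << 1 (mod 2^12) → 101100001010 = 2826

2826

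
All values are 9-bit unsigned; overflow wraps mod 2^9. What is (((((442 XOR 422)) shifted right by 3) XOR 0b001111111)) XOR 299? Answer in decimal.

343

442 = 110111010
422 = 110100110
→ XOR → 000011100 = 28
→ shifted right by 3 → 000000011 = 3
0b001111111 = 001111111
→ XOR → 001111100 = 124
299 = 100101011
→ XOR → 101010111 = 343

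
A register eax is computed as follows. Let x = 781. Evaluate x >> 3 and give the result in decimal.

97

781 = 1100001101
shift right by 3 → 0001100001 = 97
(equivalently, floor(781 / 8))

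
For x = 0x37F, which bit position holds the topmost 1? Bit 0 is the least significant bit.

9

0x37F = 1101111111
The topmost 1 is at position 9 (since 2^9 = 512 ≤ 895 < 1024).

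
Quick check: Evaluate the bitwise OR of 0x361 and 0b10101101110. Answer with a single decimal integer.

1903

0x361 = 01101100001
b = 10101101110
 OR → 11101101111 = 1903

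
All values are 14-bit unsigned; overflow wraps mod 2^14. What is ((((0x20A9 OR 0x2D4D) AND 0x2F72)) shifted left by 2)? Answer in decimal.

0x20A9 = 10000010101001
0x2D4D = 10110101001101
→ OR → 10110111101101 = 11757
0x2F72 = 10111101110010
→ AND → 10110101100000 = 11616
→ shifted left by 2 (mod 2^14) → 11010110000000 = 13696

13696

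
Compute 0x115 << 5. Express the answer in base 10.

8864

0x115 = 00000100010101
shift left by 5 → 10001010100000 = 8864
(equivalently, 277 × 2^5 = 277 × 32)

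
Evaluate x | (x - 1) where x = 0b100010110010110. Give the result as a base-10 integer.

17815

x = 100010110010110 = 17814
x - 1 = 100010110010101
OR    = 100010110010111 = 17815
(x | (x - 1) sets all bits below the lowest set bit.)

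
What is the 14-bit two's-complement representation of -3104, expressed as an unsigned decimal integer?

13280

3104 in 14 bits: 00110000100000
Invert: 11001111011111
Add 1:  11001111100000 = 13280
(Check: 2^14 - 3104 = 16384 - 3104 = 13280.)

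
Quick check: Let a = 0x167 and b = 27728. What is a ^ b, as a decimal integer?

27959

0x167 = 000000101100111
27728 = 110110001010000
XOR → 110110100110111 = 27959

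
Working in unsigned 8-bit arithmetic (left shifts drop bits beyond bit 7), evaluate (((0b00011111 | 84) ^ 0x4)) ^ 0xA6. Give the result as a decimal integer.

253

0b00011111 = 00011111
84 = 01010100
→ | → 01011111 = 95
0x4 = 00000100
→ ^ → 01011011 = 91
0xA6 = 10100110
→ ^ → 11111101 = 253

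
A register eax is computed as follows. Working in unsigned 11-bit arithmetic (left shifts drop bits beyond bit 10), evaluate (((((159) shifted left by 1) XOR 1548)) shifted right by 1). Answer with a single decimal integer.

921

159 = 00010011111
→ shifted left by 1 (mod 2^11) → 00100111110 = 318
1548 = 11000001100
→ XOR → 11100110010 = 1842
→ shifted right by 1 → 01110011001 = 921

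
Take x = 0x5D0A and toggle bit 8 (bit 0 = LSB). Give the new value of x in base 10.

x = 101110100001010
bit 8 is currently 1; toggle it via x ^ (1 << 8) = x ^ 256
→ 101110000001010 = 23562

23562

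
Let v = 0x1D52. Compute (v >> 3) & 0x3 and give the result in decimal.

2

v = 01110101010010
Shift right by 3: 01110101010
Mask low 2 bits: 10 = 2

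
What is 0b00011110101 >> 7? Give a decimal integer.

x = 11110101
shift right by 7 → 00000001 = 1
(equivalently, floor(245 / 128))

1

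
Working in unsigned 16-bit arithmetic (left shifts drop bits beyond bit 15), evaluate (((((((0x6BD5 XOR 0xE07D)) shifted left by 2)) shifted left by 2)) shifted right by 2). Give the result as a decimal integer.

0x6BD5 = 0110101111010101
0xE07D = 1110000001111101
→ XOR → 1000101110101000 = 35752
→ shifted left by 2 (mod 2^16) → 0010111010100000 = 11936
→ shifted left by 2 (mod 2^16) → 1011101010000000 = 47744
→ shifted right by 2 → 0010111010100000 = 11936

11936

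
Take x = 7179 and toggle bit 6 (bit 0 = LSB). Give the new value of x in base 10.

x = 1110000001011
bit 6 is currently 0; toggle it via x ^ (1 << 6) = x ^ 64
→ 1110001001011 = 7243

7243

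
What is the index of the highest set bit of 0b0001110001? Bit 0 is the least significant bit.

6

0b0001110001 = 1110001
The topmost 1 is at position 6 (since 2^6 = 64 ≤ 113 < 128).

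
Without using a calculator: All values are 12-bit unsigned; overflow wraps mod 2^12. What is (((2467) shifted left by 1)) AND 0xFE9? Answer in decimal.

2467 = 100110100011
→ shifted left by 1 (mod 2^12) → 001101000110 = 838
0xFE9 = 111111101001
→ AND → 001101000000 = 832

832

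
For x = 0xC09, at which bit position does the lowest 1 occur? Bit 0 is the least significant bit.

0

0xC09 = 110000001001
Trailing zeros: 0, so the lowest set bit is bit 0 (value 1).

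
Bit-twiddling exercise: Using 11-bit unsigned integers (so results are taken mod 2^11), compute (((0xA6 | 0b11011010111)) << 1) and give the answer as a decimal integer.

1518

0xA6 = 00010100110
0b11011010111 = 11011010111
→ | → 11011110111 = 1783
→ << 1 (mod 2^11) → 10111101110 = 1518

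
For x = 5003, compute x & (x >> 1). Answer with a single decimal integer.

385

x = 1001110001011 = 5003
x>>1 = 0100111000101
AND  = 0000110000001 = 385
(x & (x >> 1) has a 1 wherever x has two consecutive 1 bits.)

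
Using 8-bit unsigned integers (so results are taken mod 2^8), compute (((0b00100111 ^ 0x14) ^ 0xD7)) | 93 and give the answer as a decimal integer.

253

0b00100111 = 00100111
0x14 = 00010100
→ ^ → 00110011 = 51
0xD7 = 11010111
→ ^ → 11100100 = 228
93 = 01011101
→ | → 11111101 = 253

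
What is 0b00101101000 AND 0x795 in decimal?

256

a = 00101101000
0x795 = 11110010101
AND → 00100000000 = 256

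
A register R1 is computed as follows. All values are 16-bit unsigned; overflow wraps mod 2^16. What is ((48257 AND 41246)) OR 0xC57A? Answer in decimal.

58746

48257 = 1011110010000001
41246 = 1010000100011110
→ AND → 1010000000000000 = 40960
0xC57A = 1100010101111010
→ OR → 1110010101111010 = 58746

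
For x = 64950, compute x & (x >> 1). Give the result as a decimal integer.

x = 1111110110110110 = 64950
x>>1 = 0111111011011011
AND  = 0111110010010010 = 31890
(x & (x >> 1) has a 1 wherever x has two consecutive 1 bits.)

31890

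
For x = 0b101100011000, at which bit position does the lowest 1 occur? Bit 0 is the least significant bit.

3

0b101100011000 = 101100011000
Trailing zeros: 3, so the lowest set bit is bit 3 (value 8).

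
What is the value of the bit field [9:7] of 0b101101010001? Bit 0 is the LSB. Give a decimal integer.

6

v = 101101010001
Shift right by 7: 10110
Mask low 3 bits: 110 = 6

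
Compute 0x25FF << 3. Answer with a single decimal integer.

0x25FF = 00010010111111111
shift left by 3 → 10010111111111000 = 77816
(equivalently, 9727 × 2^3 = 9727 × 8)

77816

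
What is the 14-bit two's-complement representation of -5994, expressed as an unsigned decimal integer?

10390

5994 in 14 bits: 01011101101010
Invert: 10100010010101
Add 1:  10100010010110 = 10390
(Check: 2^14 - 5994 = 16384 - 5994 = 10390.)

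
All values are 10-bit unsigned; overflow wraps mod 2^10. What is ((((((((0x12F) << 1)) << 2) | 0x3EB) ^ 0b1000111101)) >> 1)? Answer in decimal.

0x12F = 0100101111
→ << 1 (mod 2^10) → 1001011110 = 606
→ << 2 (mod 2^10) → 0101111000 = 376
0x3EB = 1111101011
→ | → 1111111011 = 1019
0b1000111101 = 1000111101
→ ^ → 0111000110 = 454
→ >> 1 → 0011100011 = 227

227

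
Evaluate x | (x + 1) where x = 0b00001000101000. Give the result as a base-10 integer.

x = 1000101000 = 552
x + 1 = 1000101001
OR    = 1000101001 = 553
(x | (x + 1) sets the lowest cleared bit.)

553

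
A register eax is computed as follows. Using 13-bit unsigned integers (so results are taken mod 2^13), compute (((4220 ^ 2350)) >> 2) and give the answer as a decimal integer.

4220 = 1000001111100
2350 = 0100100101110
→ ^ → 1100101010010 = 6482
→ >> 2 → 0011001010100 = 1620

1620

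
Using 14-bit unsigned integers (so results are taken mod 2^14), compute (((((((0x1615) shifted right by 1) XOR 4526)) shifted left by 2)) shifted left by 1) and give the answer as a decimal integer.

5408

0x1615 = 01011000010101
→ shifted right by 1 → 00101100001010 = 2826
4526 = 01000110101110
→ XOR → 01101010100100 = 6820
→ shifted left by 2 (mod 2^14) → 10101010010000 = 10896
→ shifted left by 1 (mod 2^14) → 01010100100000 = 5408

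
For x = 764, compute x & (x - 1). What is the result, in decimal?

x = 1011111100 = 764
x - 1 = 1011111011
AND   = 1011111000 = 760
(x & (x - 1) clears the lowest set bit of x.)

760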